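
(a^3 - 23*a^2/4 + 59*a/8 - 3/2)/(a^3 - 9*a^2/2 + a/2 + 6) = (a - 1/4)/(a + 1)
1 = 1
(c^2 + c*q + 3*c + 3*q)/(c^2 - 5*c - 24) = (c + q)/(c - 8)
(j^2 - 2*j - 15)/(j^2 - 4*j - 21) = (j - 5)/(j - 7)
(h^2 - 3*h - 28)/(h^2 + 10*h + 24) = (h - 7)/(h + 6)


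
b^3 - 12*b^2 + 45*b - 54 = (b - 6)*(b - 3)^2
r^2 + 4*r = r*(r + 4)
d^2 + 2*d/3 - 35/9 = (d - 5/3)*(d + 7/3)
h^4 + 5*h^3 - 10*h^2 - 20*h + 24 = (h - 2)*(h - 1)*(h + 2)*(h + 6)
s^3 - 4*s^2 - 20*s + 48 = (s - 6)*(s - 2)*(s + 4)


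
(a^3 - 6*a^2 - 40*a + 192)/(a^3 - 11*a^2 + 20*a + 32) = (a + 6)/(a + 1)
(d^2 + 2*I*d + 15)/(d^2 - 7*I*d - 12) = (d + 5*I)/(d - 4*I)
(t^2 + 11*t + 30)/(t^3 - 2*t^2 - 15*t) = (t^2 + 11*t + 30)/(t*(t^2 - 2*t - 15))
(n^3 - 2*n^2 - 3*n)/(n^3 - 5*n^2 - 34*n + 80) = n*(n^2 - 2*n - 3)/(n^3 - 5*n^2 - 34*n + 80)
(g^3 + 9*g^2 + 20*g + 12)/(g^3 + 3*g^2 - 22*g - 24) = (g + 2)/(g - 4)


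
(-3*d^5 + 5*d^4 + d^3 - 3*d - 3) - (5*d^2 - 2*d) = -3*d^5 + 5*d^4 + d^3 - 5*d^2 - d - 3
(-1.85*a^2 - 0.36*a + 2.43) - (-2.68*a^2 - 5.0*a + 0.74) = 0.83*a^2 + 4.64*a + 1.69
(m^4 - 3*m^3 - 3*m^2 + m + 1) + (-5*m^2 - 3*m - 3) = m^4 - 3*m^3 - 8*m^2 - 2*m - 2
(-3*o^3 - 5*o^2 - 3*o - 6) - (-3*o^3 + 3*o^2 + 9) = -8*o^2 - 3*o - 15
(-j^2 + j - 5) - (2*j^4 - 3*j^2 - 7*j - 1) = -2*j^4 + 2*j^2 + 8*j - 4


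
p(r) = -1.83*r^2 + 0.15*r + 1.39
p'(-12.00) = 44.07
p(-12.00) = -263.93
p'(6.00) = -21.81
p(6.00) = -63.59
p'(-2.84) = 10.54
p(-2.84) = -13.80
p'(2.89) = -10.43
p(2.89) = -13.46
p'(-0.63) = 2.46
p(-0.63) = 0.57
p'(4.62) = -16.76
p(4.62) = -36.98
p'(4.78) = -17.34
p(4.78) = -39.71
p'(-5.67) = 20.90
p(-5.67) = -58.29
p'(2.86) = -10.32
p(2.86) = -13.15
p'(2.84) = -10.24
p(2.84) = -12.94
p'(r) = 0.15 - 3.66*r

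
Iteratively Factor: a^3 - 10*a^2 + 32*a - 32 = (a - 2)*(a^2 - 8*a + 16) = (a - 4)*(a - 2)*(a - 4)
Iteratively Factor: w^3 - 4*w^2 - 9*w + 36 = (w - 4)*(w^2 - 9) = (w - 4)*(w - 3)*(w + 3)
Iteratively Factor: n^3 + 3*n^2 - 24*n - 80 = (n + 4)*(n^2 - n - 20) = (n + 4)^2*(n - 5)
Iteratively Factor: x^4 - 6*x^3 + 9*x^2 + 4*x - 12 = (x + 1)*(x^3 - 7*x^2 + 16*x - 12) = (x - 2)*(x + 1)*(x^2 - 5*x + 6) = (x - 2)^2*(x + 1)*(x - 3)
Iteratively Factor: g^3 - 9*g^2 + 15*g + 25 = (g - 5)*(g^2 - 4*g - 5) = (g - 5)^2*(g + 1)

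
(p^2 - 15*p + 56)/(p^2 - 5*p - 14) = (p - 8)/(p + 2)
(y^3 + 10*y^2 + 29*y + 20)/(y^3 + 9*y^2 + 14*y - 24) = (y^2 + 6*y + 5)/(y^2 + 5*y - 6)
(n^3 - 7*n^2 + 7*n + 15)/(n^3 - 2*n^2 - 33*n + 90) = (n + 1)/(n + 6)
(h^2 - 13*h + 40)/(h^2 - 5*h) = (h - 8)/h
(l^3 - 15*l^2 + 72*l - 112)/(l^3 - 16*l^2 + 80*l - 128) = (l - 7)/(l - 8)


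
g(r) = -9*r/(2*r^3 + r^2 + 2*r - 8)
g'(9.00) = 0.01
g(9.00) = -0.05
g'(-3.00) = -0.24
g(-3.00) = -0.46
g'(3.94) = 0.13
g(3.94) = -0.26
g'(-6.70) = -0.03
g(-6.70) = -0.10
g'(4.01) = 0.12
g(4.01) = -0.25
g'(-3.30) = -0.20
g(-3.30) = -0.39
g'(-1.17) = 0.18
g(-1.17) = -0.86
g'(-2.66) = -0.28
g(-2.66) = -0.55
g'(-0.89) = 0.50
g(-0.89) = -0.77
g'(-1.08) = 0.28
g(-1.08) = -0.84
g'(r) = -9*r*(-6*r^2 - 2*r - 2)/(2*r^3 + r^2 + 2*r - 8)^2 - 9/(2*r^3 + r^2 + 2*r - 8)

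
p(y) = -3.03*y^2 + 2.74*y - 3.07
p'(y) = 2.74 - 6.06*y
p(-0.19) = -3.70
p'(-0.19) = 3.89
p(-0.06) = -3.25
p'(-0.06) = 3.10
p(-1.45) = -13.41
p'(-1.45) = 11.53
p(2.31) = -12.91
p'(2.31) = -11.26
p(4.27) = -46.62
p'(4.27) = -23.14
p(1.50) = -5.78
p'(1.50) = -6.35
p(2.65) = -17.09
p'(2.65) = -13.32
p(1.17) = -4.01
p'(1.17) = -4.35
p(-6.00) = -128.59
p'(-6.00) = 39.10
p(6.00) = -95.71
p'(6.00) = -33.62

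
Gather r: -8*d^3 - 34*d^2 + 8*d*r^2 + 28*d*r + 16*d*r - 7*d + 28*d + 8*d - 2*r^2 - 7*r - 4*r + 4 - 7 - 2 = -8*d^3 - 34*d^2 + 29*d + r^2*(8*d - 2) + r*(44*d - 11) - 5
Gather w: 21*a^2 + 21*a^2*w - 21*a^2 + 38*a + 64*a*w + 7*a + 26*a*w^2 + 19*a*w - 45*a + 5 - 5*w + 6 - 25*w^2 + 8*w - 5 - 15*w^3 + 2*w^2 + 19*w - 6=-15*w^3 + w^2*(26*a - 23) + w*(21*a^2 + 83*a + 22)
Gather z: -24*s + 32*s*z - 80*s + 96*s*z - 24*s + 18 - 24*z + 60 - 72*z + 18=-128*s + z*(128*s - 96) + 96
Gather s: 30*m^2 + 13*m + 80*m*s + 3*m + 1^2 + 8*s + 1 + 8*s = 30*m^2 + 16*m + s*(80*m + 16) + 2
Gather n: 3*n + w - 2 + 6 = 3*n + w + 4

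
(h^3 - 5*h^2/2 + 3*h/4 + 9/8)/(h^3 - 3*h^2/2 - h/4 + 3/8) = (2*h - 3)/(2*h - 1)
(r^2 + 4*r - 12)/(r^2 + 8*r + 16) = (r^2 + 4*r - 12)/(r^2 + 8*r + 16)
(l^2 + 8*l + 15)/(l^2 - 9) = (l + 5)/(l - 3)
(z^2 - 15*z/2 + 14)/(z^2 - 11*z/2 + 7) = (z - 4)/(z - 2)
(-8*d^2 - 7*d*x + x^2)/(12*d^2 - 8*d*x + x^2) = (-8*d^2 - 7*d*x + x^2)/(12*d^2 - 8*d*x + x^2)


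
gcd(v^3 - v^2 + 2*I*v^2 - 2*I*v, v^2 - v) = v^2 - v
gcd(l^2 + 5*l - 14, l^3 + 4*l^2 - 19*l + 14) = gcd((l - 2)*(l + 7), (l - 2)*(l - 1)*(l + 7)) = l^2 + 5*l - 14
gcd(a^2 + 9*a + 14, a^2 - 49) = a + 7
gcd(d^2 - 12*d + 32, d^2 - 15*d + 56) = d - 8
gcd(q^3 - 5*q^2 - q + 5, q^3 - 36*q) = 1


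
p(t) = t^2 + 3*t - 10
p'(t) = 2*t + 3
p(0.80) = -6.96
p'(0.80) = 4.60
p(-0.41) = -11.06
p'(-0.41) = 2.18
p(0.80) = -6.96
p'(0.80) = 4.60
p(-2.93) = -10.21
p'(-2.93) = -2.86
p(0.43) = -8.53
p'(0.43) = 3.86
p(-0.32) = -10.86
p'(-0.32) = 2.36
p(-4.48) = -3.37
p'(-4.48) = -5.96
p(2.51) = 3.83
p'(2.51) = 8.02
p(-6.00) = 8.00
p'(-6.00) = -9.00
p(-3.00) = -10.00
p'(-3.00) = -3.00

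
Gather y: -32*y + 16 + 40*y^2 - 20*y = 40*y^2 - 52*y + 16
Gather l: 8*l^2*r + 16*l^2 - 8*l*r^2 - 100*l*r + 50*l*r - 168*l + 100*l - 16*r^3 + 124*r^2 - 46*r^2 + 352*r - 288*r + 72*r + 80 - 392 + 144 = l^2*(8*r + 16) + l*(-8*r^2 - 50*r - 68) - 16*r^3 + 78*r^2 + 136*r - 168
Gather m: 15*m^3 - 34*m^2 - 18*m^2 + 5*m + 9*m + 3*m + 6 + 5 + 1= 15*m^3 - 52*m^2 + 17*m + 12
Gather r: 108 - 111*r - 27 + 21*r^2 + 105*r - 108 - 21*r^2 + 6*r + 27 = 0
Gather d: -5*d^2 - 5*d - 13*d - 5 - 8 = -5*d^2 - 18*d - 13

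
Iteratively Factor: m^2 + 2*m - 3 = (m - 1)*(m + 3)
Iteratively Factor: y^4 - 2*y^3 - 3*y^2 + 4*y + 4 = (y - 2)*(y^3 - 3*y - 2) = (y - 2)*(y + 1)*(y^2 - y - 2) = (y - 2)^2*(y + 1)*(y + 1)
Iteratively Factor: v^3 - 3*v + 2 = (v - 1)*(v^2 + v - 2) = (v - 1)^2*(v + 2)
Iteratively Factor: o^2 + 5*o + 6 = (o + 3)*(o + 2)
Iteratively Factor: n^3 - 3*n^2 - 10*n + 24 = (n - 2)*(n^2 - n - 12) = (n - 2)*(n + 3)*(n - 4)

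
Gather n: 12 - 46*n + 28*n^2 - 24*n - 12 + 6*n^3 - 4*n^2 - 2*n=6*n^3 + 24*n^2 - 72*n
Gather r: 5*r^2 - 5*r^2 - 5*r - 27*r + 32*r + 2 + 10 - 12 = 0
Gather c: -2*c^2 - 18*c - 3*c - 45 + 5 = -2*c^2 - 21*c - 40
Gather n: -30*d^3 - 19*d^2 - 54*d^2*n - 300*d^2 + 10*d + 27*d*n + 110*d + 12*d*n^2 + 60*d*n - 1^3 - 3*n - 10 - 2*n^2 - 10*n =-30*d^3 - 319*d^2 + 120*d + n^2*(12*d - 2) + n*(-54*d^2 + 87*d - 13) - 11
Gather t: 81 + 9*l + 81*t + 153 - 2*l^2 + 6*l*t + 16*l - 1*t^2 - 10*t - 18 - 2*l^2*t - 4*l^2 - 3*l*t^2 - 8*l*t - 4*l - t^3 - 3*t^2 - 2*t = -6*l^2 + 21*l - t^3 + t^2*(-3*l - 4) + t*(-2*l^2 - 2*l + 69) + 216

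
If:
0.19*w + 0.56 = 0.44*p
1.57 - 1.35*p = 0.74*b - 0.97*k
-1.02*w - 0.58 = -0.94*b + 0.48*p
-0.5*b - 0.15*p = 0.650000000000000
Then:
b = -1.42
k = -2.16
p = 0.39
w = -2.05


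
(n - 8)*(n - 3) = n^2 - 11*n + 24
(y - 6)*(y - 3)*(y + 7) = y^3 - 2*y^2 - 45*y + 126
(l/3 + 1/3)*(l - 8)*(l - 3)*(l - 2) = l^4/3 - 4*l^3 + 11*l^2 - 2*l/3 - 16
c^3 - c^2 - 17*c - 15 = (c - 5)*(c + 1)*(c + 3)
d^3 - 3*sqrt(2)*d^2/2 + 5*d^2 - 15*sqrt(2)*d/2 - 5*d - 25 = (d + 5)*(d - 5*sqrt(2)/2)*(d + sqrt(2))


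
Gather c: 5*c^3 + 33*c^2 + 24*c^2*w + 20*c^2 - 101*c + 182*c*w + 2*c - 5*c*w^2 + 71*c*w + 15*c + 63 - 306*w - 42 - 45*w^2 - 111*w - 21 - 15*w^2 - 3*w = 5*c^3 + c^2*(24*w + 53) + c*(-5*w^2 + 253*w - 84) - 60*w^2 - 420*w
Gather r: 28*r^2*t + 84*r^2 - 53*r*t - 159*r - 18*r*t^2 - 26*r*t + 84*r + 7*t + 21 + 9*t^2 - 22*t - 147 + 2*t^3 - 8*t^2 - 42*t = r^2*(28*t + 84) + r*(-18*t^2 - 79*t - 75) + 2*t^3 + t^2 - 57*t - 126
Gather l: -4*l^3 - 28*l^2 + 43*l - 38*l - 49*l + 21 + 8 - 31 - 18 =-4*l^3 - 28*l^2 - 44*l - 20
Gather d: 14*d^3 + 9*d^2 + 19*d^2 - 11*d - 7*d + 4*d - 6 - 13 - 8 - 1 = 14*d^3 + 28*d^2 - 14*d - 28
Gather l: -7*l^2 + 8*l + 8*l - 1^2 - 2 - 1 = -7*l^2 + 16*l - 4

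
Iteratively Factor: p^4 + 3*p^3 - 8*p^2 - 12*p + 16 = (p + 4)*(p^3 - p^2 - 4*p + 4) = (p - 1)*(p + 4)*(p^2 - 4) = (p - 2)*(p - 1)*(p + 4)*(p + 2)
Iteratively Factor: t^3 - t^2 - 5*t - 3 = (t + 1)*(t^2 - 2*t - 3) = (t + 1)^2*(t - 3)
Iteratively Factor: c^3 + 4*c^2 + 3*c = (c)*(c^2 + 4*c + 3) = c*(c + 3)*(c + 1)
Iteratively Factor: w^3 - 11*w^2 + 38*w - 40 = (w - 4)*(w^2 - 7*w + 10) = (w - 5)*(w - 4)*(w - 2)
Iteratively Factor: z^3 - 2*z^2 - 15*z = (z + 3)*(z^2 - 5*z) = z*(z + 3)*(z - 5)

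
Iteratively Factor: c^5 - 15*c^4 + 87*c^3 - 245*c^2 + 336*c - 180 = (c - 3)*(c^4 - 12*c^3 + 51*c^2 - 92*c + 60) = (c - 3)*(c - 2)*(c^3 - 10*c^2 + 31*c - 30) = (c - 3)^2*(c - 2)*(c^2 - 7*c + 10) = (c - 3)^2*(c - 2)^2*(c - 5)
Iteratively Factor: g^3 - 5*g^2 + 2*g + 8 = (g + 1)*(g^2 - 6*g + 8) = (g - 4)*(g + 1)*(g - 2)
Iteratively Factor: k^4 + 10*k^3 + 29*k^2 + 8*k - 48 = (k - 1)*(k^3 + 11*k^2 + 40*k + 48) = (k - 1)*(k + 4)*(k^2 + 7*k + 12) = (k - 1)*(k + 4)^2*(k + 3)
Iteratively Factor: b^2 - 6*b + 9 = (b - 3)*(b - 3)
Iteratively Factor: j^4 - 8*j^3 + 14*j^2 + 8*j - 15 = (j - 1)*(j^3 - 7*j^2 + 7*j + 15) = (j - 1)*(j + 1)*(j^2 - 8*j + 15) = (j - 3)*(j - 1)*(j + 1)*(j - 5)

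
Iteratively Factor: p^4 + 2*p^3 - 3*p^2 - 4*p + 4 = (p - 1)*(p^3 + 3*p^2 - 4) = (p - 1)*(p + 2)*(p^2 + p - 2) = (p - 1)*(p + 2)^2*(p - 1)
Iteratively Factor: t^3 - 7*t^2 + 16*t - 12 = (t - 2)*(t^2 - 5*t + 6) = (t - 2)^2*(t - 3)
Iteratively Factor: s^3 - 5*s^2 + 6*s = (s - 3)*(s^2 - 2*s) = s*(s - 3)*(s - 2)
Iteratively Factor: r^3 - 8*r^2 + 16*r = (r - 4)*(r^2 - 4*r) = r*(r - 4)*(r - 4)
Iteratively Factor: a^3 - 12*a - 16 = (a + 2)*(a^2 - 2*a - 8) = (a + 2)^2*(a - 4)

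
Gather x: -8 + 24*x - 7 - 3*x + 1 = 21*x - 14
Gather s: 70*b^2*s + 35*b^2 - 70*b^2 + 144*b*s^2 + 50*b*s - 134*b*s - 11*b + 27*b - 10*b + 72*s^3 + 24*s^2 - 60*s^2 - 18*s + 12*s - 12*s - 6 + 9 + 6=-35*b^2 + 6*b + 72*s^3 + s^2*(144*b - 36) + s*(70*b^2 - 84*b - 18) + 9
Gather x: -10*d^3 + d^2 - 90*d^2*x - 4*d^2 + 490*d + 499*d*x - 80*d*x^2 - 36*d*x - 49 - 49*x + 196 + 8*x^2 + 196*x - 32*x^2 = -10*d^3 - 3*d^2 + 490*d + x^2*(-80*d - 24) + x*(-90*d^2 + 463*d + 147) + 147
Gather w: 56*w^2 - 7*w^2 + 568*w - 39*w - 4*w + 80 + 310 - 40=49*w^2 + 525*w + 350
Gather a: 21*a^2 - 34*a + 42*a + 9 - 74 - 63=21*a^2 + 8*a - 128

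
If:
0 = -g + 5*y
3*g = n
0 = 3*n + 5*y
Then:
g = 0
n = 0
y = 0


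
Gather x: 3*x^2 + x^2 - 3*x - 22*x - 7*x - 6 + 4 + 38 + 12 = 4*x^2 - 32*x + 48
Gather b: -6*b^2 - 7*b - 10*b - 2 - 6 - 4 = -6*b^2 - 17*b - 12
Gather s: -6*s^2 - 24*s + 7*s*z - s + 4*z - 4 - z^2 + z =-6*s^2 + s*(7*z - 25) - z^2 + 5*z - 4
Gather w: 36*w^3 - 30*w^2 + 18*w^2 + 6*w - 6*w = 36*w^3 - 12*w^2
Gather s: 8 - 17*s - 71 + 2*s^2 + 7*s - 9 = 2*s^2 - 10*s - 72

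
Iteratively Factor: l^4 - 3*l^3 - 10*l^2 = (l)*(l^3 - 3*l^2 - 10*l) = l*(l - 5)*(l^2 + 2*l) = l^2*(l - 5)*(l + 2)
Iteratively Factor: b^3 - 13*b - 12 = (b + 1)*(b^2 - b - 12) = (b + 1)*(b + 3)*(b - 4)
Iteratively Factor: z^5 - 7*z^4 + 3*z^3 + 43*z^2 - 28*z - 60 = (z - 2)*(z^4 - 5*z^3 - 7*z^2 + 29*z + 30) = (z - 2)*(z + 1)*(z^3 - 6*z^2 - z + 30) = (z - 3)*(z - 2)*(z + 1)*(z^2 - 3*z - 10) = (z - 3)*(z - 2)*(z + 1)*(z + 2)*(z - 5)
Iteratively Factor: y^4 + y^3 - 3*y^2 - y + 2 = (y + 2)*(y^3 - y^2 - y + 1) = (y + 1)*(y + 2)*(y^2 - 2*y + 1) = (y - 1)*(y + 1)*(y + 2)*(y - 1)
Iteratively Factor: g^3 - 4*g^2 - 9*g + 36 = (g - 4)*(g^2 - 9) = (g - 4)*(g - 3)*(g + 3)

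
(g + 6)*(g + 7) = g^2 + 13*g + 42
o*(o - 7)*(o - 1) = o^3 - 8*o^2 + 7*o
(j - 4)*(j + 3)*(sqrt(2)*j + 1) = sqrt(2)*j^3 - sqrt(2)*j^2 + j^2 - 12*sqrt(2)*j - j - 12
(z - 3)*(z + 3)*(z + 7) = z^3 + 7*z^2 - 9*z - 63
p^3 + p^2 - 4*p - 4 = (p - 2)*(p + 1)*(p + 2)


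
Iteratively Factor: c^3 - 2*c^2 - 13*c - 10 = (c + 2)*(c^2 - 4*c - 5) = (c - 5)*(c + 2)*(c + 1)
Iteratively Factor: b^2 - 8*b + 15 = (b - 3)*(b - 5)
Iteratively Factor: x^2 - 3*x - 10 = (x + 2)*(x - 5)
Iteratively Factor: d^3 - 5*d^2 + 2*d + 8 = (d - 2)*(d^2 - 3*d - 4) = (d - 2)*(d + 1)*(d - 4)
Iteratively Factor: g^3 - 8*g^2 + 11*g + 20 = (g + 1)*(g^2 - 9*g + 20) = (g - 5)*(g + 1)*(g - 4)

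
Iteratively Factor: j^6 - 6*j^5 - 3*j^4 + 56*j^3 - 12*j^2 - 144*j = (j + 2)*(j^5 - 8*j^4 + 13*j^3 + 30*j^2 - 72*j) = (j - 3)*(j + 2)*(j^4 - 5*j^3 - 2*j^2 + 24*j) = (j - 3)^2*(j + 2)*(j^3 - 2*j^2 - 8*j) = j*(j - 3)^2*(j + 2)*(j^2 - 2*j - 8) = j*(j - 4)*(j - 3)^2*(j + 2)*(j + 2)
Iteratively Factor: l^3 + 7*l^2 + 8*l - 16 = (l + 4)*(l^2 + 3*l - 4) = (l - 1)*(l + 4)*(l + 4)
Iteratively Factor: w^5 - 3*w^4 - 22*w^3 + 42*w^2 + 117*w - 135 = (w + 3)*(w^4 - 6*w^3 - 4*w^2 + 54*w - 45) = (w - 3)*(w + 3)*(w^3 - 3*w^2 - 13*w + 15) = (w - 5)*(w - 3)*(w + 3)*(w^2 + 2*w - 3) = (w - 5)*(w - 3)*(w + 3)^2*(w - 1)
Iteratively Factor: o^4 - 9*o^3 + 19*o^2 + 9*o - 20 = (o - 1)*(o^3 - 8*o^2 + 11*o + 20) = (o - 1)*(o + 1)*(o^2 - 9*o + 20) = (o - 4)*(o - 1)*(o + 1)*(o - 5)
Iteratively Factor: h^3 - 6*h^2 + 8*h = (h)*(h^2 - 6*h + 8) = h*(h - 4)*(h - 2)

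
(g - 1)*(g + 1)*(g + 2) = g^3 + 2*g^2 - g - 2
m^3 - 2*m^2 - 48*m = m*(m - 8)*(m + 6)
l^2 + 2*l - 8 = (l - 2)*(l + 4)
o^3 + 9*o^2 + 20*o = o*(o + 4)*(o + 5)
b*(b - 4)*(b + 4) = b^3 - 16*b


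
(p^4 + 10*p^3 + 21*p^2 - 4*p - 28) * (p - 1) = p^5 + 9*p^4 + 11*p^3 - 25*p^2 - 24*p + 28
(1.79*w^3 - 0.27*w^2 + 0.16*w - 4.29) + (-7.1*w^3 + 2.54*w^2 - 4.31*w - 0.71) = -5.31*w^3 + 2.27*w^2 - 4.15*w - 5.0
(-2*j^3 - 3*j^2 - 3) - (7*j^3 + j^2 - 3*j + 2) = -9*j^3 - 4*j^2 + 3*j - 5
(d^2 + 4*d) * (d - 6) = d^3 - 2*d^2 - 24*d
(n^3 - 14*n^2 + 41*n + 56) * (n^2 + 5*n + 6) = n^5 - 9*n^4 - 23*n^3 + 177*n^2 + 526*n + 336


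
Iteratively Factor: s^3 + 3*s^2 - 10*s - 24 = (s - 3)*(s^2 + 6*s + 8) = (s - 3)*(s + 4)*(s + 2)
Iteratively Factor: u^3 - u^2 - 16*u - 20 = (u - 5)*(u^2 + 4*u + 4) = (u - 5)*(u + 2)*(u + 2)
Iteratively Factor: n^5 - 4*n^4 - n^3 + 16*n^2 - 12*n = (n - 2)*(n^4 - 2*n^3 - 5*n^2 + 6*n) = n*(n - 2)*(n^3 - 2*n^2 - 5*n + 6) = n*(n - 2)*(n - 1)*(n^2 - n - 6) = n*(n - 3)*(n - 2)*(n - 1)*(n + 2)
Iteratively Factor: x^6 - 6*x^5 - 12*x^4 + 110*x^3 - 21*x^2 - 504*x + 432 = (x - 3)*(x^5 - 3*x^4 - 21*x^3 + 47*x^2 + 120*x - 144) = (x - 3)*(x - 1)*(x^4 - 2*x^3 - 23*x^2 + 24*x + 144) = (x - 3)*(x - 1)*(x + 3)*(x^3 - 5*x^2 - 8*x + 48) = (x - 4)*(x - 3)*(x - 1)*(x + 3)*(x^2 - x - 12) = (x - 4)^2*(x - 3)*(x - 1)*(x + 3)*(x + 3)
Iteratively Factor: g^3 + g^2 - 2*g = (g - 1)*(g^2 + 2*g) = (g - 1)*(g + 2)*(g)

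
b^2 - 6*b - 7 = (b - 7)*(b + 1)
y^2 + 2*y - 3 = (y - 1)*(y + 3)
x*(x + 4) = x^2 + 4*x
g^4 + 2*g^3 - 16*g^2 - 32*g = g*(g - 4)*(g + 2)*(g + 4)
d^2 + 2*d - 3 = (d - 1)*(d + 3)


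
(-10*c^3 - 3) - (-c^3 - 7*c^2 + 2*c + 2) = -9*c^3 + 7*c^2 - 2*c - 5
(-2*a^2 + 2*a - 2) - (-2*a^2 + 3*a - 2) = -a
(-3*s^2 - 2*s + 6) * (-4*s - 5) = 12*s^3 + 23*s^2 - 14*s - 30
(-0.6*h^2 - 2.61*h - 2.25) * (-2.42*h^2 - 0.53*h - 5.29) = 1.452*h^4 + 6.6342*h^3 + 10.0023*h^2 + 14.9994*h + 11.9025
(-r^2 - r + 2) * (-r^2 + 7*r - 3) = r^4 - 6*r^3 - 6*r^2 + 17*r - 6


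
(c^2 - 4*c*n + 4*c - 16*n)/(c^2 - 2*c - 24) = (c - 4*n)/(c - 6)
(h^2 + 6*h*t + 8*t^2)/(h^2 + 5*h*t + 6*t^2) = (h + 4*t)/(h + 3*t)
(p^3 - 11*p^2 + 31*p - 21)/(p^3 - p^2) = 1 - 10/p + 21/p^2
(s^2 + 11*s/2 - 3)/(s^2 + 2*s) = (s^2 + 11*s/2 - 3)/(s*(s + 2))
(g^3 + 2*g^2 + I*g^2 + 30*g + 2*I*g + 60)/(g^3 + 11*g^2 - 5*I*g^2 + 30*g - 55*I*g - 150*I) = (g^2 + g*(2 + 6*I) + 12*I)/(g^2 + 11*g + 30)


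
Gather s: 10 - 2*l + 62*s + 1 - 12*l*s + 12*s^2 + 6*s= -2*l + 12*s^2 + s*(68 - 12*l) + 11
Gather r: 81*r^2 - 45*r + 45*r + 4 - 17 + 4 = 81*r^2 - 9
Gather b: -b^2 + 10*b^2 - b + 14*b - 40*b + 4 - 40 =9*b^2 - 27*b - 36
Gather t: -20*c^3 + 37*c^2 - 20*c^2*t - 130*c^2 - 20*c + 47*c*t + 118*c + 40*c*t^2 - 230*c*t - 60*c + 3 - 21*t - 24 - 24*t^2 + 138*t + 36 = -20*c^3 - 93*c^2 + 38*c + t^2*(40*c - 24) + t*(-20*c^2 - 183*c + 117) + 15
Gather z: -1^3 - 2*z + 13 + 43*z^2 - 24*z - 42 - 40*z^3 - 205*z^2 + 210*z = -40*z^3 - 162*z^2 + 184*z - 30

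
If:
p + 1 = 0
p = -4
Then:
No Solution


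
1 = 1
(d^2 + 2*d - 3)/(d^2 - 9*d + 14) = (d^2 + 2*d - 3)/(d^2 - 9*d + 14)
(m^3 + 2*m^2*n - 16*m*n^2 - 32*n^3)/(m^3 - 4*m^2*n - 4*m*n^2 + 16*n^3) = (m + 4*n)/(m - 2*n)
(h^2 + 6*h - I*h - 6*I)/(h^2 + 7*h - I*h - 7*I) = (h + 6)/(h + 7)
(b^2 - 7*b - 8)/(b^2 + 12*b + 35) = (b^2 - 7*b - 8)/(b^2 + 12*b + 35)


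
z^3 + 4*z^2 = z^2*(z + 4)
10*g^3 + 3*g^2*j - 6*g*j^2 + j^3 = (-5*g + j)*(-2*g + j)*(g + j)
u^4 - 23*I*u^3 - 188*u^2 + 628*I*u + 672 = (u - 8*I)*(u - 7*I)*(u - 6*I)*(u - 2*I)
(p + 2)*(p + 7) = p^2 + 9*p + 14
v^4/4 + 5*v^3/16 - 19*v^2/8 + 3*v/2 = v*(v/4 + 1)*(v - 2)*(v - 3/4)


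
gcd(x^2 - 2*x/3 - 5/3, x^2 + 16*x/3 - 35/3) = x - 5/3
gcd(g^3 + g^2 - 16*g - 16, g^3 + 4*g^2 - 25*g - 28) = g^2 - 3*g - 4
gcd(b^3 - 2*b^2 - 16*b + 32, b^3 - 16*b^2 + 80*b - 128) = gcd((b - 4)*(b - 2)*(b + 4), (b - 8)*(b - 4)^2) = b - 4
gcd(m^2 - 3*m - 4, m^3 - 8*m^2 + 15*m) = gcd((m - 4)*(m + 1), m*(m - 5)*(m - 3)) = 1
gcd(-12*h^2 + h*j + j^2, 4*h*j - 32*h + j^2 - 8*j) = 4*h + j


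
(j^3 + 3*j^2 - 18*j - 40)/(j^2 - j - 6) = (j^2 + j - 20)/(j - 3)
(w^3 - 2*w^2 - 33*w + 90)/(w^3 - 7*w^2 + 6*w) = (w^3 - 2*w^2 - 33*w + 90)/(w*(w^2 - 7*w + 6))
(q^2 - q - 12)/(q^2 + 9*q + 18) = (q - 4)/(q + 6)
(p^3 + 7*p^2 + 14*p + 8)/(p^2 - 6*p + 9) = (p^3 + 7*p^2 + 14*p + 8)/(p^2 - 6*p + 9)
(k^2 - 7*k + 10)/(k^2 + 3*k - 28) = (k^2 - 7*k + 10)/(k^2 + 3*k - 28)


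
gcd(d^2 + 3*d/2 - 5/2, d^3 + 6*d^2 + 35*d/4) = d + 5/2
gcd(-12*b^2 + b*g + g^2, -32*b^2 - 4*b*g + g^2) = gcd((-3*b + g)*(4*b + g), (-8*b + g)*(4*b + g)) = 4*b + g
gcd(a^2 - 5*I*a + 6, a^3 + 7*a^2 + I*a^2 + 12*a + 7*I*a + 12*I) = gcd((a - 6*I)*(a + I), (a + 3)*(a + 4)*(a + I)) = a + I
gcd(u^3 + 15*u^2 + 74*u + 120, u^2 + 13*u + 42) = u + 6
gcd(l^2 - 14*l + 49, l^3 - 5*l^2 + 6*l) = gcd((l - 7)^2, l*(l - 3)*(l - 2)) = 1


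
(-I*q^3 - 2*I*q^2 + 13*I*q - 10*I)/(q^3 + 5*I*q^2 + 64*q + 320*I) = I*(-q^3 - 2*q^2 + 13*q - 10)/(q^3 + 5*I*q^2 + 64*q + 320*I)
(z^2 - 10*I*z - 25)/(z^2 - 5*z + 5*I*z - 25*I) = (z^2 - 10*I*z - 25)/(z^2 + 5*z*(-1 + I) - 25*I)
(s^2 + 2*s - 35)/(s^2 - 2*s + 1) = (s^2 + 2*s - 35)/(s^2 - 2*s + 1)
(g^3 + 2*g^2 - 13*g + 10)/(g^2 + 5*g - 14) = (g^2 + 4*g - 5)/(g + 7)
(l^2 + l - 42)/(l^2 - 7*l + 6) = (l + 7)/(l - 1)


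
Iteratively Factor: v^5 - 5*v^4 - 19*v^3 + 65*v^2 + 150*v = (v)*(v^4 - 5*v^3 - 19*v^2 + 65*v + 150) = v*(v - 5)*(v^3 - 19*v - 30) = v*(v - 5)^2*(v^2 + 5*v + 6) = v*(v - 5)^2*(v + 3)*(v + 2)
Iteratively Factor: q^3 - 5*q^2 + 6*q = (q)*(q^2 - 5*q + 6) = q*(q - 3)*(q - 2)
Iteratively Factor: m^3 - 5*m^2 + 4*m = (m - 1)*(m^2 - 4*m) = m*(m - 1)*(m - 4)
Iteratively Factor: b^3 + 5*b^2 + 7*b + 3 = (b + 1)*(b^2 + 4*b + 3) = (b + 1)*(b + 3)*(b + 1)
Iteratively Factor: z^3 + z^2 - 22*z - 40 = (z + 2)*(z^2 - z - 20) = (z - 5)*(z + 2)*(z + 4)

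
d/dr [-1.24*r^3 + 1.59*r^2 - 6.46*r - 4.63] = -3.72*r^2 + 3.18*r - 6.46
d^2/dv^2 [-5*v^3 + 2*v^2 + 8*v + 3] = 4 - 30*v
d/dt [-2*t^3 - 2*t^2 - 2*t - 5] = -6*t^2 - 4*t - 2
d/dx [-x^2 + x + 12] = 1 - 2*x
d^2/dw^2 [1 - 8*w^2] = -16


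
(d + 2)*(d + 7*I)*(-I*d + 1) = -I*d^3 + 8*d^2 - 2*I*d^2 + 16*d + 7*I*d + 14*I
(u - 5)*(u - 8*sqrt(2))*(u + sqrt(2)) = u^3 - 7*sqrt(2)*u^2 - 5*u^2 - 16*u + 35*sqrt(2)*u + 80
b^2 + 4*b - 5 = (b - 1)*(b + 5)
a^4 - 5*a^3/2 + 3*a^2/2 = a^2*(a - 3/2)*(a - 1)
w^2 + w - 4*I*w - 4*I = (w + 1)*(w - 4*I)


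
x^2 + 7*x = x*(x + 7)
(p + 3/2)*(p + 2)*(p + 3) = p^3 + 13*p^2/2 + 27*p/2 + 9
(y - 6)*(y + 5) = y^2 - y - 30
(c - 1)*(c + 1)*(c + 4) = c^3 + 4*c^2 - c - 4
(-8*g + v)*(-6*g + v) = 48*g^2 - 14*g*v + v^2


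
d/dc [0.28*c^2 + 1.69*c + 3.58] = 0.56*c + 1.69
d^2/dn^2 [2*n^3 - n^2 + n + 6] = 12*n - 2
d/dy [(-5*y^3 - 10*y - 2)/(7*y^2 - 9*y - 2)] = (-35*y^4 + 90*y^3 + 100*y^2 + 28*y + 2)/(49*y^4 - 126*y^3 + 53*y^2 + 36*y + 4)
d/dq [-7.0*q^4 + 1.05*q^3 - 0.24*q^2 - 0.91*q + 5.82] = -28.0*q^3 + 3.15*q^2 - 0.48*q - 0.91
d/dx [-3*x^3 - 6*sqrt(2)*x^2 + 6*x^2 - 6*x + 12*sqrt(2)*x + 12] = -9*x^2 - 12*sqrt(2)*x + 12*x - 6 + 12*sqrt(2)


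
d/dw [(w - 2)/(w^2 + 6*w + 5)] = (w^2 + 6*w - 2*(w - 2)*(w + 3) + 5)/(w^2 + 6*w + 5)^2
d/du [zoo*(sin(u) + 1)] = zoo*cos(u)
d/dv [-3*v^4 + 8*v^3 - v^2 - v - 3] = -12*v^3 + 24*v^2 - 2*v - 1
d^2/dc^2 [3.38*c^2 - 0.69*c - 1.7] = 6.76000000000000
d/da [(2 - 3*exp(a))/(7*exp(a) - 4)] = -2*exp(a)/(7*exp(a) - 4)^2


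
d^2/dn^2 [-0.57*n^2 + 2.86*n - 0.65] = -1.14000000000000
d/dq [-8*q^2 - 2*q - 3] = -16*q - 2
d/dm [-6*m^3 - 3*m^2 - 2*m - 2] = -18*m^2 - 6*m - 2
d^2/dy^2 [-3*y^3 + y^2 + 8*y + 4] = 2 - 18*y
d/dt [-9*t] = -9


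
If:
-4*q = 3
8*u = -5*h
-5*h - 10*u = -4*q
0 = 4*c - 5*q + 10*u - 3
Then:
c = 57/16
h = 12/5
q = -3/4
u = -3/2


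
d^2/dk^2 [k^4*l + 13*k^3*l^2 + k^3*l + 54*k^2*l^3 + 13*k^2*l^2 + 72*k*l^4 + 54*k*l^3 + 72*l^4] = 2*l*(6*k^2 + 39*k*l + 3*k + 54*l^2 + 13*l)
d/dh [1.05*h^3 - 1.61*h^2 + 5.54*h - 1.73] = 3.15*h^2 - 3.22*h + 5.54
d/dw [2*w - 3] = 2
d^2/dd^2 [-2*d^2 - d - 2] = -4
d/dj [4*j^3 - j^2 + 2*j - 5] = 12*j^2 - 2*j + 2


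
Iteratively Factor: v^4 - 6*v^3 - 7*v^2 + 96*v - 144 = (v - 3)*(v^3 - 3*v^2 - 16*v + 48) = (v - 3)*(v + 4)*(v^2 - 7*v + 12) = (v - 4)*(v - 3)*(v + 4)*(v - 3)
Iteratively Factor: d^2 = (d)*(d)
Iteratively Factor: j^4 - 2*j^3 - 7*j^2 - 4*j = (j)*(j^3 - 2*j^2 - 7*j - 4) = j*(j + 1)*(j^2 - 3*j - 4) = j*(j - 4)*(j + 1)*(j + 1)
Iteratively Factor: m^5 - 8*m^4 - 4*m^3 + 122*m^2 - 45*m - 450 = (m - 5)*(m^4 - 3*m^3 - 19*m^2 + 27*m + 90) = (m - 5)*(m - 3)*(m^3 - 19*m - 30) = (m - 5)^2*(m - 3)*(m^2 + 5*m + 6) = (m - 5)^2*(m - 3)*(m + 3)*(m + 2)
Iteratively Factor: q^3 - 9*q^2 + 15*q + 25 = (q + 1)*(q^2 - 10*q + 25) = (q - 5)*(q + 1)*(q - 5)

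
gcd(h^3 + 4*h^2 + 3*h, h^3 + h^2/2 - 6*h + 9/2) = h + 3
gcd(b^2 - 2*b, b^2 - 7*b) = b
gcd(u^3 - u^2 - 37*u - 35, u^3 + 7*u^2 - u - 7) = u + 1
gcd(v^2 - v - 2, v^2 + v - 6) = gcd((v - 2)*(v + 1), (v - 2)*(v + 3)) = v - 2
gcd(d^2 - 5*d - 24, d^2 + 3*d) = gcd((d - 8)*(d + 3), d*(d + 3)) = d + 3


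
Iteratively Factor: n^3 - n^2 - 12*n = (n - 4)*(n^2 + 3*n) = n*(n - 4)*(n + 3)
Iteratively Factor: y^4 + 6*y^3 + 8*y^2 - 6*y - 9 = (y + 1)*(y^3 + 5*y^2 + 3*y - 9) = (y + 1)*(y + 3)*(y^2 + 2*y - 3) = (y - 1)*(y + 1)*(y + 3)*(y + 3)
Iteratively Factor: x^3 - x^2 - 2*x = (x + 1)*(x^2 - 2*x) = (x - 2)*(x + 1)*(x)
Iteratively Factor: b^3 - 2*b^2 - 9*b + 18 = (b - 2)*(b^2 - 9) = (b - 3)*(b - 2)*(b + 3)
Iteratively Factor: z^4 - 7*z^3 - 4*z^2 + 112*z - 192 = (z + 4)*(z^3 - 11*z^2 + 40*z - 48) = (z - 3)*(z + 4)*(z^2 - 8*z + 16) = (z - 4)*(z - 3)*(z + 4)*(z - 4)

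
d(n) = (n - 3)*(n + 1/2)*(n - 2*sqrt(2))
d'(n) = (n - 3)*(n + 1/2) + (n - 3)*(n - 2*sqrt(2)) + (n + 1/2)*(n - 2*sqrt(2))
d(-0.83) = -4.62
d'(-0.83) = 16.48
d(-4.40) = -208.61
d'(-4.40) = 110.54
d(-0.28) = 2.24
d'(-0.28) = 8.79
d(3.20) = 0.27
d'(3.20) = 2.19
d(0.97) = 5.55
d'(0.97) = -1.94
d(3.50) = 1.34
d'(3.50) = 5.02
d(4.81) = 19.05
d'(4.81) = 23.72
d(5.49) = 39.70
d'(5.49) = 37.49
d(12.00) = 1031.80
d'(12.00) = 309.69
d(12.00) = 1031.80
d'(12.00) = 309.69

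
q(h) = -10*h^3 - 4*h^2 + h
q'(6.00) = -1127.00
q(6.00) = -2298.00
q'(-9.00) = -2357.00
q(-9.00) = 6957.00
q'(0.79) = -24.04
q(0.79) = -6.64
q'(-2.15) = -120.48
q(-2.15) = 78.74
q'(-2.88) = -224.79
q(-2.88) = 202.82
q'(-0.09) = 1.48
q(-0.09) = -0.12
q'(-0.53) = -3.19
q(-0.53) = -0.16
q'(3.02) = -296.77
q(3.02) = -308.90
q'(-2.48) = -163.67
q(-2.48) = 125.45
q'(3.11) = -314.04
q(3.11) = -336.38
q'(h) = -30*h^2 - 8*h + 1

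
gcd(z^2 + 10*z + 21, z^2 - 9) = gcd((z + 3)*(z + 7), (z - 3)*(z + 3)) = z + 3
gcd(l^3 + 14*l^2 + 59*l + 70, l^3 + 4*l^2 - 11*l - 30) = l^2 + 7*l + 10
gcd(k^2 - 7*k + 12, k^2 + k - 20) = k - 4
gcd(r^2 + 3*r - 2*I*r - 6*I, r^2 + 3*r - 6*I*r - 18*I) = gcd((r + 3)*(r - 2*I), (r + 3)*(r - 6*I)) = r + 3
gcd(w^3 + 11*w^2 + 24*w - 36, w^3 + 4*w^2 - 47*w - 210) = w + 6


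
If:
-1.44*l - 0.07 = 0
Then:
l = -0.05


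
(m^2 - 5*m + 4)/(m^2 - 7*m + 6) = (m - 4)/(m - 6)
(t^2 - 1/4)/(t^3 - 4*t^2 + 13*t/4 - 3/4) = (2*t + 1)/(2*t^2 - 7*t + 3)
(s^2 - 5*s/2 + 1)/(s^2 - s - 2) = (s - 1/2)/(s + 1)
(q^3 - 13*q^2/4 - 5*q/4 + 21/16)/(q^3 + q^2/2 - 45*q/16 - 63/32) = 2*(4*q^2 - 16*q + 7)/(8*q^2 - 2*q - 21)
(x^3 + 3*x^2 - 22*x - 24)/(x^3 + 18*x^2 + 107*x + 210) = (x^2 - 3*x - 4)/(x^2 + 12*x + 35)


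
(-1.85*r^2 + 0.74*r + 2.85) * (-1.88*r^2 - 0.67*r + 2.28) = 3.478*r^4 - 0.1517*r^3 - 10.0718*r^2 - 0.2223*r + 6.498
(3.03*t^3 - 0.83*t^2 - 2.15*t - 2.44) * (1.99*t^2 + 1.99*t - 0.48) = 6.0297*t^5 + 4.378*t^4 - 7.3846*t^3 - 8.7357*t^2 - 3.8236*t + 1.1712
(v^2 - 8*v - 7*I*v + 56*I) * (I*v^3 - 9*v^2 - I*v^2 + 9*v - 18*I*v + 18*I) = I*v^5 - 2*v^4 - 9*I*v^4 + 18*v^3 + 53*I*v^3 - 142*v^2 - 405*I*v^2 + 1134*v + 360*I*v - 1008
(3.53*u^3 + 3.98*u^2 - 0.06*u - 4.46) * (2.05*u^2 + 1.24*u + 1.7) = 7.2365*u^5 + 12.5362*u^4 + 10.8132*u^3 - 2.4514*u^2 - 5.6324*u - 7.582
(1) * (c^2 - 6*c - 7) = c^2 - 6*c - 7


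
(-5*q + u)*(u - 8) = -5*q*u + 40*q + u^2 - 8*u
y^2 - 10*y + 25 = (y - 5)^2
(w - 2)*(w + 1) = w^2 - w - 2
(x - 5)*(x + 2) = x^2 - 3*x - 10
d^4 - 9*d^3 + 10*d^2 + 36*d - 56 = (d - 7)*(d - 2)^2*(d + 2)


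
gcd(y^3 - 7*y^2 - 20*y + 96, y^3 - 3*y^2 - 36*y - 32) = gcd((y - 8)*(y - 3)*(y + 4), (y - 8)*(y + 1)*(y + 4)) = y^2 - 4*y - 32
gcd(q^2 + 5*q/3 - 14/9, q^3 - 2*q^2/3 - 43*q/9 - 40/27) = 1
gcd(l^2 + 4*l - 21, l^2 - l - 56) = l + 7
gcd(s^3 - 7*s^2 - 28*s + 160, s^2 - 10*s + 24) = s - 4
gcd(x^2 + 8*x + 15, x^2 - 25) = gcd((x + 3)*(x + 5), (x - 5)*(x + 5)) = x + 5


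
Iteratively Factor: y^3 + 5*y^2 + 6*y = (y)*(y^2 + 5*y + 6) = y*(y + 3)*(y + 2)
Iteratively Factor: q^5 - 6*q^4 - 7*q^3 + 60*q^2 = (q + 3)*(q^4 - 9*q^3 + 20*q^2) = (q - 5)*(q + 3)*(q^3 - 4*q^2) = q*(q - 5)*(q + 3)*(q^2 - 4*q) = q^2*(q - 5)*(q + 3)*(q - 4)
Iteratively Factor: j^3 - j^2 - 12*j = (j)*(j^2 - j - 12) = j*(j + 3)*(j - 4)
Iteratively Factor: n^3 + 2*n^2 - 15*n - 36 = (n + 3)*(n^2 - n - 12) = (n + 3)^2*(n - 4)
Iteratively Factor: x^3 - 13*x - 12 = (x + 1)*(x^2 - x - 12) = (x + 1)*(x + 3)*(x - 4)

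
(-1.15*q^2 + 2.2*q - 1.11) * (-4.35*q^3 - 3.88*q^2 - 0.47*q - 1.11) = 5.0025*q^5 - 5.108*q^4 - 3.167*q^3 + 4.5493*q^2 - 1.9203*q + 1.2321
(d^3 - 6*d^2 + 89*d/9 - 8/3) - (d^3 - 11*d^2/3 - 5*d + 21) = -7*d^2/3 + 134*d/9 - 71/3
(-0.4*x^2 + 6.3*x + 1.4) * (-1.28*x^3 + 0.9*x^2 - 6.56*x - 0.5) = 0.512*x^5 - 8.424*x^4 + 6.502*x^3 - 39.868*x^2 - 12.334*x - 0.7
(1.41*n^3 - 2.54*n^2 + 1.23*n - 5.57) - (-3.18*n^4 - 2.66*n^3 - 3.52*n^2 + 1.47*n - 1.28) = 3.18*n^4 + 4.07*n^3 + 0.98*n^2 - 0.24*n - 4.29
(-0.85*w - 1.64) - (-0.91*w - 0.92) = 0.0600000000000001*w - 0.72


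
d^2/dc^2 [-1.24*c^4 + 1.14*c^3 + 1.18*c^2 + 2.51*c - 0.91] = -14.88*c^2 + 6.84*c + 2.36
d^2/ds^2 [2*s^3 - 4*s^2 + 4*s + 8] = 12*s - 8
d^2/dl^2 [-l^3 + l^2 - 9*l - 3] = 2 - 6*l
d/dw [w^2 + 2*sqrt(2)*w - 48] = 2*w + 2*sqrt(2)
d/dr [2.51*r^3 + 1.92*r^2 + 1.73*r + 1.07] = 7.53*r^2 + 3.84*r + 1.73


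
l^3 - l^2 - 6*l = l*(l - 3)*(l + 2)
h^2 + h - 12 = (h - 3)*(h + 4)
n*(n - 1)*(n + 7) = n^3 + 6*n^2 - 7*n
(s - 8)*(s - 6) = s^2 - 14*s + 48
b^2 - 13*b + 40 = (b - 8)*(b - 5)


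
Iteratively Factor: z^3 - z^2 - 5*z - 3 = (z - 3)*(z^2 + 2*z + 1) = (z - 3)*(z + 1)*(z + 1)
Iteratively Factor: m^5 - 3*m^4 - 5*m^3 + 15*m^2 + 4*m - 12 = (m - 1)*(m^4 - 2*m^3 - 7*m^2 + 8*m + 12) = (m - 1)*(m + 2)*(m^3 - 4*m^2 + m + 6) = (m - 3)*(m - 1)*(m + 2)*(m^2 - m - 2) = (m - 3)*(m - 1)*(m + 1)*(m + 2)*(m - 2)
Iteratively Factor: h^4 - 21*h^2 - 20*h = (h - 5)*(h^3 + 5*h^2 + 4*h) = (h - 5)*(h + 4)*(h^2 + h) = (h - 5)*(h + 1)*(h + 4)*(h)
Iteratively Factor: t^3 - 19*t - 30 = (t + 2)*(t^2 - 2*t - 15) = (t + 2)*(t + 3)*(t - 5)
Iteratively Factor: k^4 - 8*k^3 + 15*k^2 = (k)*(k^3 - 8*k^2 + 15*k) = k*(k - 3)*(k^2 - 5*k) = k*(k - 5)*(k - 3)*(k)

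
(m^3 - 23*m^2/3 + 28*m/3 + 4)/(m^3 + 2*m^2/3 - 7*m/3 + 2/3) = (3*m^3 - 23*m^2 + 28*m + 12)/(3*m^3 + 2*m^2 - 7*m + 2)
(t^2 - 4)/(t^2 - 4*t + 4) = (t + 2)/(t - 2)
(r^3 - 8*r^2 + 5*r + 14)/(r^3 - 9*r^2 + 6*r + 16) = (r - 7)/(r - 8)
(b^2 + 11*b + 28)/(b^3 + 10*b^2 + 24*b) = (b + 7)/(b*(b + 6))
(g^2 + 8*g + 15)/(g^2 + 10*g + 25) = (g + 3)/(g + 5)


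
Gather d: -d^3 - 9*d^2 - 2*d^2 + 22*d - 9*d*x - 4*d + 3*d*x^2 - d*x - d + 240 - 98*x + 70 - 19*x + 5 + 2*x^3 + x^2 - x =-d^3 - 11*d^2 + d*(3*x^2 - 10*x + 17) + 2*x^3 + x^2 - 118*x + 315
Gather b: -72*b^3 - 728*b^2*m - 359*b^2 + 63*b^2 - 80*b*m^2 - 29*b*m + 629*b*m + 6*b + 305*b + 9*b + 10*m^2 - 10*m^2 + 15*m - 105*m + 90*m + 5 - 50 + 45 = -72*b^3 + b^2*(-728*m - 296) + b*(-80*m^2 + 600*m + 320)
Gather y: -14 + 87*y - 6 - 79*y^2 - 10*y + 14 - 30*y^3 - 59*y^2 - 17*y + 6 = -30*y^3 - 138*y^2 + 60*y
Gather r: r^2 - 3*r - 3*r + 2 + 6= r^2 - 6*r + 8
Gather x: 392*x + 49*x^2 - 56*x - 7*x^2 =42*x^2 + 336*x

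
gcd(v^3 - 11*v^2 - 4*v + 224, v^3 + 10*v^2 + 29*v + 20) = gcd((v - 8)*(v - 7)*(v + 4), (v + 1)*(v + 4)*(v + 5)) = v + 4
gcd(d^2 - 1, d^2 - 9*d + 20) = 1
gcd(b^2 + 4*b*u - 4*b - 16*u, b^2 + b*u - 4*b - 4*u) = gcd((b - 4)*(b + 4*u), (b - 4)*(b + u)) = b - 4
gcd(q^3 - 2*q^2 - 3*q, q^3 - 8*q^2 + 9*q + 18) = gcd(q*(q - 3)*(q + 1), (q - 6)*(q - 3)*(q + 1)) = q^2 - 2*q - 3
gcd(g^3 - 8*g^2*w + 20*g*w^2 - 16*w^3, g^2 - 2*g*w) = -g + 2*w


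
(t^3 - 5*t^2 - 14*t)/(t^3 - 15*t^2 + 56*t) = (t + 2)/(t - 8)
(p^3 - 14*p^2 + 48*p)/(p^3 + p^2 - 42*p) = (p - 8)/(p + 7)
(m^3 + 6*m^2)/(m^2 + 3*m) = m*(m + 6)/(m + 3)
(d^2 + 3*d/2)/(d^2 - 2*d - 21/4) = 2*d/(2*d - 7)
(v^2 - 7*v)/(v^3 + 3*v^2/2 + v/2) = 2*(v - 7)/(2*v^2 + 3*v + 1)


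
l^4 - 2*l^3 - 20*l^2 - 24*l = l*(l - 6)*(l + 2)^2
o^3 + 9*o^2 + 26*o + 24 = (o + 2)*(o + 3)*(o + 4)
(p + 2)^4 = p^4 + 8*p^3 + 24*p^2 + 32*p + 16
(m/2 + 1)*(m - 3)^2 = m^3/2 - 2*m^2 - 3*m/2 + 9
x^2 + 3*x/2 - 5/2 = (x - 1)*(x + 5/2)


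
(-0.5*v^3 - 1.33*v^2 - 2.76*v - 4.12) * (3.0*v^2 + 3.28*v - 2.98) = -1.5*v^5 - 5.63*v^4 - 11.1524*v^3 - 17.4494*v^2 - 5.2888*v + 12.2776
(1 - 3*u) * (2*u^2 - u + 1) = -6*u^3 + 5*u^2 - 4*u + 1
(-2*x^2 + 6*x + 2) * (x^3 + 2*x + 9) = -2*x^5 + 6*x^4 - 2*x^3 - 6*x^2 + 58*x + 18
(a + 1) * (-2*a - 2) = -2*a^2 - 4*a - 2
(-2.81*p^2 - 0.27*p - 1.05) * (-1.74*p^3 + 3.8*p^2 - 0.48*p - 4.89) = 4.8894*p^5 - 10.2082*p^4 + 2.1498*p^3 + 9.8805*p^2 + 1.8243*p + 5.1345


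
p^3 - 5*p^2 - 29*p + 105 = (p - 7)*(p - 3)*(p + 5)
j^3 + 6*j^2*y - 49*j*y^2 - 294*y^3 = (j - 7*y)*(j + 6*y)*(j + 7*y)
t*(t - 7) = t^2 - 7*t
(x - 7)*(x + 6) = x^2 - x - 42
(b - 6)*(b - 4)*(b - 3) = b^3 - 13*b^2 + 54*b - 72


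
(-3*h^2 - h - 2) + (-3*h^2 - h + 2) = -6*h^2 - 2*h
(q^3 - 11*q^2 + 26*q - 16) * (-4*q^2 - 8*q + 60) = -4*q^5 + 36*q^4 + 44*q^3 - 804*q^2 + 1688*q - 960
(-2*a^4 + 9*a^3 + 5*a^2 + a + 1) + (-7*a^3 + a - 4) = -2*a^4 + 2*a^3 + 5*a^2 + 2*a - 3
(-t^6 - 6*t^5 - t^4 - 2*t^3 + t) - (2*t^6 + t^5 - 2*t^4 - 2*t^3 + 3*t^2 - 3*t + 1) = -3*t^6 - 7*t^5 + t^4 - 3*t^2 + 4*t - 1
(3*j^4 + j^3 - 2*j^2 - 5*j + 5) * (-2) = -6*j^4 - 2*j^3 + 4*j^2 + 10*j - 10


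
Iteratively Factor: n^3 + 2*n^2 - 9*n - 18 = (n - 3)*(n^2 + 5*n + 6) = (n - 3)*(n + 2)*(n + 3)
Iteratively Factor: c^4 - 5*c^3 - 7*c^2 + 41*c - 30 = (c + 3)*(c^3 - 8*c^2 + 17*c - 10) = (c - 5)*(c + 3)*(c^2 - 3*c + 2) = (c - 5)*(c - 1)*(c + 3)*(c - 2)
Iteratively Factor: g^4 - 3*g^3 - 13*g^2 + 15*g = (g - 5)*(g^3 + 2*g^2 - 3*g) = (g - 5)*(g - 1)*(g^2 + 3*g) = (g - 5)*(g - 1)*(g + 3)*(g)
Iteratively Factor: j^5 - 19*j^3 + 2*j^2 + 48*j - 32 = (j - 1)*(j^4 + j^3 - 18*j^2 - 16*j + 32) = (j - 1)*(j + 2)*(j^3 - j^2 - 16*j + 16) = (j - 1)^2*(j + 2)*(j^2 - 16) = (j - 4)*(j - 1)^2*(j + 2)*(j + 4)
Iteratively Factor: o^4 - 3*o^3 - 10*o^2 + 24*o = (o)*(o^3 - 3*o^2 - 10*o + 24) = o*(o - 2)*(o^2 - o - 12) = o*(o - 4)*(o - 2)*(o + 3)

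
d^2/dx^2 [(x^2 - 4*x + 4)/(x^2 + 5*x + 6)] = 2*(-9*x^3 - 6*x^2 + 132*x + 232)/(x^6 + 15*x^5 + 93*x^4 + 305*x^3 + 558*x^2 + 540*x + 216)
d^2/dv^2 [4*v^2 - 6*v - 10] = 8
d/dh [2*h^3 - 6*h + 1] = 6*h^2 - 6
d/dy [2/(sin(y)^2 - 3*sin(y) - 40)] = 2*(3 - 2*sin(y))*cos(y)/((sin(y) - 8)^2*(sin(y) + 5)^2)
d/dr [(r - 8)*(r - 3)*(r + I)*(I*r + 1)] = I*(4*r^3 - 33*r^2 + 50*r - 11)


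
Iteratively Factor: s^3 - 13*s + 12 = (s + 4)*(s^2 - 4*s + 3) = (s - 3)*(s + 4)*(s - 1)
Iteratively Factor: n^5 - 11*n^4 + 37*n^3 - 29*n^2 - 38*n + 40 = (n + 1)*(n^4 - 12*n^3 + 49*n^2 - 78*n + 40) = (n - 4)*(n + 1)*(n^3 - 8*n^2 + 17*n - 10) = (n - 4)*(n - 2)*(n + 1)*(n^2 - 6*n + 5) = (n - 5)*(n - 4)*(n - 2)*(n + 1)*(n - 1)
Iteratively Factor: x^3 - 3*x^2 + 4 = (x - 2)*(x^2 - x - 2) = (x - 2)*(x + 1)*(x - 2)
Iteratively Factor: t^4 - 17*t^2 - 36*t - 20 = (t - 5)*(t^3 + 5*t^2 + 8*t + 4) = (t - 5)*(t + 1)*(t^2 + 4*t + 4) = (t - 5)*(t + 1)*(t + 2)*(t + 2)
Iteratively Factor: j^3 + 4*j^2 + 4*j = (j + 2)*(j^2 + 2*j) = j*(j + 2)*(j + 2)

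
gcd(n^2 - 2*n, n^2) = n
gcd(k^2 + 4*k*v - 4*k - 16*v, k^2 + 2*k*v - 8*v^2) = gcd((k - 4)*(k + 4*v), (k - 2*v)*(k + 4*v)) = k + 4*v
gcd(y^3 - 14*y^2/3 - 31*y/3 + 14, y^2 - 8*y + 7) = y - 1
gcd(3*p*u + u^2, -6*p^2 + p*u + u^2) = 3*p + u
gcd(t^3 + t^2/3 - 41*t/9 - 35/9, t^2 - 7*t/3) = t - 7/3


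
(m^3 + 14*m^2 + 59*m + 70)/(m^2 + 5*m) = m + 9 + 14/m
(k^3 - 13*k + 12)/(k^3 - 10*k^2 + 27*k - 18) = (k + 4)/(k - 6)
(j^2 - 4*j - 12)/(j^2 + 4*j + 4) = (j - 6)/(j + 2)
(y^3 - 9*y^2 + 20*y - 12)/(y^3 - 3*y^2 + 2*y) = (y - 6)/y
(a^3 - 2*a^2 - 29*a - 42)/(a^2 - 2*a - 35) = (a^2 + 5*a + 6)/(a + 5)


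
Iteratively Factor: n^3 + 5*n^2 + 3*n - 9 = (n + 3)*(n^2 + 2*n - 3) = (n - 1)*(n + 3)*(n + 3)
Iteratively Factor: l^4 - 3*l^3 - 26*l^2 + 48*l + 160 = (l + 2)*(l^3 - 5*l^2 - 16*l + 80) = (l - 4)*(l + 2)*(l^2 - l - 20) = (l - 5)*(l - 4)*(l + 2)*(l + 4)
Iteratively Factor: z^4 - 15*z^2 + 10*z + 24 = (z - 3)*(z^3 + 3*z^2 - 6*z - 8) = (z - 3)*(z + 4)*(z^2 - z - 2) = (z - 3)*(z - 2)*(z + 4)*(z + 1)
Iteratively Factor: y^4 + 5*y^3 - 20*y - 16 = (y + 1)*(y^3 + 4*y^2 - 4*y - 16) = (y + 1)*(y + 2)*(y^2 + 2*y - 8) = (y + 1)*(y + 2)*(y + 4)*(y - 2)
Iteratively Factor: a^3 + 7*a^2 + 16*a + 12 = (a + 2)*(a^2 + 5*a + 6) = (a + 2)^2*(a + 3)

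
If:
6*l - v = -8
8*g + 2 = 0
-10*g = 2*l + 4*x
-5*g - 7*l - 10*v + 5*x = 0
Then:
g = -1/4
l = -605/556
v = 409/278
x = 325/278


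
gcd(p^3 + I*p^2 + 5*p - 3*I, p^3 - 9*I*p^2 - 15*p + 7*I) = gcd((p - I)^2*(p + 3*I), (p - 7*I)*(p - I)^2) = p^2 - 2*I*p - 1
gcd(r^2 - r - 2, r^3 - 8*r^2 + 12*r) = r - 2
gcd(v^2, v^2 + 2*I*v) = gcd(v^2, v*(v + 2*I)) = v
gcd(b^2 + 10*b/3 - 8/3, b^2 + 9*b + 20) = b + 4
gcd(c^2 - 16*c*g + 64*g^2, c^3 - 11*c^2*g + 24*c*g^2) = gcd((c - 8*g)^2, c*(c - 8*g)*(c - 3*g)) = c - 8*g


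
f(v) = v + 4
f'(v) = 1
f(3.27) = 7.27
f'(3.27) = 1.00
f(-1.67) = 2.33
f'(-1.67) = 1.00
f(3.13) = 7.13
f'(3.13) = 1.00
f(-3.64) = 0.36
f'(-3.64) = 1.00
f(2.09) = 6.09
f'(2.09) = 1.00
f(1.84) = 5.84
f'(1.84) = 1.00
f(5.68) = 9.68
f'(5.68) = 1.00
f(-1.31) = 2.69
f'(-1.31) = 1.00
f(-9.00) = -5.00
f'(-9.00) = 1.00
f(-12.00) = -8.00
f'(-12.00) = 1.00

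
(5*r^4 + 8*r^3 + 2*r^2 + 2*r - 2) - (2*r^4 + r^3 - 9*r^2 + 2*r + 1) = 3*r^4 + 7*r^3 + 11*r^2 - 3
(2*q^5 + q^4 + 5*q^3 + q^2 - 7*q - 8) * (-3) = -6*q^5 - 3*q^4 - 15*q^3 - 3*q^2 + 21*q + 24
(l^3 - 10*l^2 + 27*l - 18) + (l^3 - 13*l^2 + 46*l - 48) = 2*l^3 - 23*l^2 + 73*l - 66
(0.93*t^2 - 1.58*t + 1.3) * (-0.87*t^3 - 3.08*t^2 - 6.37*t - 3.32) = -0.8091*t^5 - 1.4898*t^4 - 2.1887*t^3 + 2.973*t^2 - 3.0354*t - 4.316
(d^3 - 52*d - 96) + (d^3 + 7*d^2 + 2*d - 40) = 2*d^3 + 7*d^2 - 50*d - 136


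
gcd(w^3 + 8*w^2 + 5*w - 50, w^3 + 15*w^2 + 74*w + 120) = w + 5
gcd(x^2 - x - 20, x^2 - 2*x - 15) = x - 5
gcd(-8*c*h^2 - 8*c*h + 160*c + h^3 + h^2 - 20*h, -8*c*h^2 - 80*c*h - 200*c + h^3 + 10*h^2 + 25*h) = 8*c*h + 40*c - h^2 - 5*h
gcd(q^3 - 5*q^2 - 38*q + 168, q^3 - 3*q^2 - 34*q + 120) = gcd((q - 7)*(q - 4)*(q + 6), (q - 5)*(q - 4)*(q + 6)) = q^2 + 2*q - 24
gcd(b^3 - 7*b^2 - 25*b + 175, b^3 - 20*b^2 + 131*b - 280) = b^2 - 12*b + 35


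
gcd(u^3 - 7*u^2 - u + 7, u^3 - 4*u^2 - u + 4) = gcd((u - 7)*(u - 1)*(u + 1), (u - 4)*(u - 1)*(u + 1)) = u^2 - 1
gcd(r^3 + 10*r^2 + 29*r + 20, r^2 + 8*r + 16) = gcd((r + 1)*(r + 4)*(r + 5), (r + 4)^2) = r + 4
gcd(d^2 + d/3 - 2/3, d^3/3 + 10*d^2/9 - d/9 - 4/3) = 1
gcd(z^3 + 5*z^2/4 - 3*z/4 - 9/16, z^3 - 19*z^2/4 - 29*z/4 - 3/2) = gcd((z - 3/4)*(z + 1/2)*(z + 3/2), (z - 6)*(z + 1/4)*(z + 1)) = 1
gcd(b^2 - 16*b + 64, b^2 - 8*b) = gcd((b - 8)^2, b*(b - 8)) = b - 8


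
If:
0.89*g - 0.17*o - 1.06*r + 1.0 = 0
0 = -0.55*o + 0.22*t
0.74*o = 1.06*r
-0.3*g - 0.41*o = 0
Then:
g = -0.64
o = 0.47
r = 0.33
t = 1.18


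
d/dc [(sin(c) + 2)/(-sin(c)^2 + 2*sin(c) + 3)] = (4*sin(c) - cos(c)^2)*cos(c)/((sin(c) - 3)^2*(sin(c) + 1)^2)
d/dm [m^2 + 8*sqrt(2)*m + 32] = 2*m + 8*sqrt(2)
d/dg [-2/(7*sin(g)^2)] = 4*cos(g)/(7*sin(g)^3)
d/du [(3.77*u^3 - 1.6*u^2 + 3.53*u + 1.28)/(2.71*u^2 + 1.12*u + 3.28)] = (10.2167*u^4 + 8.4448*u^3 + 25.7385*u^2 - 17.4336*u + 10.1448)/(7.3441*u^4 + 6.0704*u^3 + 19.032*u^2 + 7.3472*u + 10.7584)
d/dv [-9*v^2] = -18*v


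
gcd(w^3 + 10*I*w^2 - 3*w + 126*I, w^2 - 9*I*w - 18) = w - 3*I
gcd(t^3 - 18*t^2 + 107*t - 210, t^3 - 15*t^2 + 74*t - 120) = t^2 - 11*t + 30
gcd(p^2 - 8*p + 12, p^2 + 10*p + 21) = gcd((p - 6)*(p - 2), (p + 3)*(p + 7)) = 1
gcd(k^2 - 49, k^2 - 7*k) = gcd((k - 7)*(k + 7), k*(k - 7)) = k - 7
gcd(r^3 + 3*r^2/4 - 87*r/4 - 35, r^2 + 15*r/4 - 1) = r + 4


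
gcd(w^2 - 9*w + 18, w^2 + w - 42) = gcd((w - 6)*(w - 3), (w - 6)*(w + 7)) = w - 6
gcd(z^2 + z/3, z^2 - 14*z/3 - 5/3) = z + 1/3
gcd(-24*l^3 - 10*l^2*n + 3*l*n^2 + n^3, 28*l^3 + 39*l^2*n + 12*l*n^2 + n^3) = 4*l + n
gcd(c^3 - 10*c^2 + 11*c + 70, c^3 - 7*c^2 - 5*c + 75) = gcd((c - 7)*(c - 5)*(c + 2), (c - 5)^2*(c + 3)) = c - 5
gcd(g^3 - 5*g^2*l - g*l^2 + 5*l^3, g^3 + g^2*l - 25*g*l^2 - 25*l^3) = g^2 - 4*g*l - 5*l^2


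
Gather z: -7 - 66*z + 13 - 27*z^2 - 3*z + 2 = -27*z^2 - 69*z + 8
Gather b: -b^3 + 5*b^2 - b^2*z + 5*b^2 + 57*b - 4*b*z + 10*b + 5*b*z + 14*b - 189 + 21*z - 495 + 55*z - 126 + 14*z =-b^3 + b^2*(10 - z) + b*(z + 81) + 90*z - 810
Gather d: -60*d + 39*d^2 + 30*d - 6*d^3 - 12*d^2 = -6*d^3 + 27*d^2 - 30*d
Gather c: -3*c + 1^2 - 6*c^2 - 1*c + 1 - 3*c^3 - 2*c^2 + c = -3*c^3 - 8*c^2 - 3*c + 2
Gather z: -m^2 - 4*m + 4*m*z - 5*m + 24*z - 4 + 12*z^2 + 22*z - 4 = -m^2 - 9*m + 12*z^2 + z*(4*m + 46) - 8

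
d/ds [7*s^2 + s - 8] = 14*s + 1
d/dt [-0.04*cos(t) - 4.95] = 0.04*sin(t)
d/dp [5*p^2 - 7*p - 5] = 10*p - 7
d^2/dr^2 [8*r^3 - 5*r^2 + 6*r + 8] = 48*r - 10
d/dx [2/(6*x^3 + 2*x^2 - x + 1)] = 2*(-18*x^2 - 4*x + 1)/(6*x^3 + 2*x^2 - x + 1)^2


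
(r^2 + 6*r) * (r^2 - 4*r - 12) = r^4 + 2*r^3 - 36*r^2 - 72*r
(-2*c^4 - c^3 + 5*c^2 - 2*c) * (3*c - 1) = -6*c^5 - c^4 + 16*c^3 - 11*c^2 + 2*c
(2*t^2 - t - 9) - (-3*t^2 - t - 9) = 5*t^2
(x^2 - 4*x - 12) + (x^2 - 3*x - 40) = 2*x^2 - 7*x - 52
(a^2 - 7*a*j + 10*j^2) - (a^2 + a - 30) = -7*a*j - a + 10*j^2 + 30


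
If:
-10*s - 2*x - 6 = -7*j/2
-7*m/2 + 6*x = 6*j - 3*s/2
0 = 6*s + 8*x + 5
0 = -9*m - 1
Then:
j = -1031/4428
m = -1/9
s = -2899/4428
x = -791/5904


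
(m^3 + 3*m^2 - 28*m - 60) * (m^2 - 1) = m^5 + 3*m^4 - 29*m^3 - 63*m^2 + 28*m + 60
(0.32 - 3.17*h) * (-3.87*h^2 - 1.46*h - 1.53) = 12.2679*h^3 + 3.3898*h^2 + 4.3829*h - 0.4896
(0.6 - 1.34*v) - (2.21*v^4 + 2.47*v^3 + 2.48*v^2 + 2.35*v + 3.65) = -2.21*v^4 - 2.47*v^3 - 2.48*v^2 - 3.69*v - 3.05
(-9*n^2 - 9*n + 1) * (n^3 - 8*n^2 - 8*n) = -9*n^5 + 63*n^4 + 145*n^3 + 64*n^2 - 8*n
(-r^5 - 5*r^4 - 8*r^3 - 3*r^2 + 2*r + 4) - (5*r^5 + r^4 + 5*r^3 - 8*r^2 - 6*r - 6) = -6*r^5 - 6*r^4 - 13*r^3 + 5*r^2 + 8*r + 10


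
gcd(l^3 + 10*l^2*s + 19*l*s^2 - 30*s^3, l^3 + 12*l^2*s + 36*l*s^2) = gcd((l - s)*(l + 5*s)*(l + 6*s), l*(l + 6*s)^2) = l + 6*s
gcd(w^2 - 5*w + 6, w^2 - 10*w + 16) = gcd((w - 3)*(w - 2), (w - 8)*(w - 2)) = w - 2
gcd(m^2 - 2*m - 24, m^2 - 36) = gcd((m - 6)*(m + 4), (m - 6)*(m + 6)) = m - 6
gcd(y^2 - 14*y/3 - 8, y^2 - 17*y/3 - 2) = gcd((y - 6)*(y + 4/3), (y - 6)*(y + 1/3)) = y - 6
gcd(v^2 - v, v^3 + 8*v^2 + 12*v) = v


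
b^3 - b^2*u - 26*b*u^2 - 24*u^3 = (b - 6*u)*(b + u)*(b + 4*u)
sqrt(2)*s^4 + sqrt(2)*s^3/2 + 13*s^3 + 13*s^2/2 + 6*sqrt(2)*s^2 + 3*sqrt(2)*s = s*(s + sqrt(2)/2)*(s + 6*sqrt(2))*(sqrt(2)*s + sqrt(2)/2)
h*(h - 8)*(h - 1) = h^3 - 9*h^2 + 8*h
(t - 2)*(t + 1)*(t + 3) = t^3 + 2*t^2 - 5*t - 6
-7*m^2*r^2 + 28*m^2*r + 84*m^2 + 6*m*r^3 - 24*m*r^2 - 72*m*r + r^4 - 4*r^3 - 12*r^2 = (-m + r)*(7*m + r)*(r - 6)*(r + 2)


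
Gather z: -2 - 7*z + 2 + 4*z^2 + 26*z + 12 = 4*z^2 + 19*z + 12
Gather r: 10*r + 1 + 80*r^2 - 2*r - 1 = 80*r^2 + 8*r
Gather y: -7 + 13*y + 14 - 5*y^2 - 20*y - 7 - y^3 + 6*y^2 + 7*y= -y^3 + y^2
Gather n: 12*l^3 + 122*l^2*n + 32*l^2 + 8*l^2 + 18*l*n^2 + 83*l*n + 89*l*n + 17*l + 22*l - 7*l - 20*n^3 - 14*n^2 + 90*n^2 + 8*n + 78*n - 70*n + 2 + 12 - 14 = 12*l^3 + 40*l^2 + 32*l - 20*n^3 + n^2*(18*l + 76) + n*(122*l^2 + 172*l + 16)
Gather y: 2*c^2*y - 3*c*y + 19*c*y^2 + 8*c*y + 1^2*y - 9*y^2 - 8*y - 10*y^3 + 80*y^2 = -10*y^3 + y^2*(19*c + 71) + y*(2*c^2 + 5*c - 7)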